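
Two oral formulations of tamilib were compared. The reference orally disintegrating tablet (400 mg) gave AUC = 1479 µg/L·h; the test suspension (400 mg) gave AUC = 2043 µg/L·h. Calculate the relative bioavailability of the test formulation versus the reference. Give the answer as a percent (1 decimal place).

F_rel = (AUC_test/D_test) / (AUC_ref/D_ref)
      = (2043/400) / (1479/400)
      = 5.1075 / 3.6975 = 1.3813 = 138.13%

F_rel = 138.1%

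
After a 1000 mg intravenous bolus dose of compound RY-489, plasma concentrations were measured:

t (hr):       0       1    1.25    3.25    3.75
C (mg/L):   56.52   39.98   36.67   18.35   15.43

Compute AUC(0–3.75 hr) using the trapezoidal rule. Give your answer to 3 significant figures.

AUC = 121 mg/L·hr

Trapezoidal AUC_0→3.75:
  [0→1]: (56.52+39.98)/2 × 1 = 48.25
  [1→1.25]: (39.98+36.67)/2 × 0.25 = 9.58125
  [1.25→3.25]: (36.67+18.35)/2 × 2 = 55.02
  [3.25→3.75]: (18.35+15.43)/2 × 0.5 = 8.445
  Sum = 121.29625 mg/L·hr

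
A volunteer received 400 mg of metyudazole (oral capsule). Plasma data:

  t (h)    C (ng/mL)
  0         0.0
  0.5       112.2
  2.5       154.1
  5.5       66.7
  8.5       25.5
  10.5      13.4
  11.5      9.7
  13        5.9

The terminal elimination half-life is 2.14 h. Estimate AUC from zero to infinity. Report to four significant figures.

AUC = 844.2 ng/mL·h

Trapezoidal AUC_0→13:
  [0→0.5]: (0.0+112.2)/2 × 0.5 = 28.05
  [0.5→2.5]: (112.2+154.1)/2 × 2 = 266.3
  [2.5→5.5]: (154.1+66.7)/2 × 3 = 331.2
  [5.5→8.5]: (66.7+25.5)/2 × 3 = 138.3
  [8.5→10.5]: (25.5+13.4)/2 × 2 = 38.9
  [10.5→11.5]: (13.4+9.7)/2 × 1 = 11.55
  [11.5→13]: (9.7+5.9)/2 × 1.5 = 11.7
  Sum = 826.0 ng/mL·h
k_e = ln2 / t½ = 0.693147 / 2.14 = 0.3239 h^-1
Extrapolated tail: C_last / k_e = 5.9 / 0.3239 = 18.215
AUC_0→∞ = 826.0 + 18.215 = 844.215 ng/mL·h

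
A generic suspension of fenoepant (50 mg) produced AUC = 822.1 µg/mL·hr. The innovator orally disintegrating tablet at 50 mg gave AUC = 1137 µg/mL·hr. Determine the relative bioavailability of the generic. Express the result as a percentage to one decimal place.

F_rel = (AUC_test/D_test) / (AUC_ref/D_ref)
      = (822.1/50) / (1137/50)
      = 16.442 / 22.74 = 0.7230 = 72.30%

F_rel = 72.3%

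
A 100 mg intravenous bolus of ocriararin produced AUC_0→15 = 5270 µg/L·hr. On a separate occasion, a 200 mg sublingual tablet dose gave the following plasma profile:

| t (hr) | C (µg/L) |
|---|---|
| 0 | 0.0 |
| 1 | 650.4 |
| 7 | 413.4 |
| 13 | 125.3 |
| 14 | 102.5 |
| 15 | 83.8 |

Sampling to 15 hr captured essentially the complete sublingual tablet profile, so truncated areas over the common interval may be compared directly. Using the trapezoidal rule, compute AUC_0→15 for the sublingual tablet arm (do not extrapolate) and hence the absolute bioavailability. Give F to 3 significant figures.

F = 0.507

Trapezoidal AUC_0→15 (sublingual tablet):
  [0→1]: (0.0+650.4)/2 × 1 = 325.2
  [1→7]: (650.4+413.4)/2 × 6 = 3191.4
  [7→13]: (413.4+125.3)/2 × 6 = 1616.1
  [13→14]: (125.3+102.5)/2 × 1 = 113.9
  [14→15]: (102.5+83.8)/2 × 1 = 93.15
  Sum = 5339.75 µg/L·hr
F = (AUC_ev/D_ev)/(AUC_iv/D_iv) = (5339.75/200)/(5270/100) = 26.69875/52.7 = 0.5066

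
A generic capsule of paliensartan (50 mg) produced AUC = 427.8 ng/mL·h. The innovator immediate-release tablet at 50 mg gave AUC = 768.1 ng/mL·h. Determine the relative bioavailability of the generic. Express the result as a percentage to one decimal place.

F_rel = (AUC_test/D_test) / (AUC_ref/D_ref)
      = (427.8/50) / (768.1/50)
      = 8.556 / 15.362 = 0.5570 = 55.70%

F_rel = 55.7%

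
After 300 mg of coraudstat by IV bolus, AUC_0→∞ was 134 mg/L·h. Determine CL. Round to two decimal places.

CL = Dose_iv / AUC_0→∞
   = 300 / 134 = 2.23881 L/h

CL = 2.24 L/h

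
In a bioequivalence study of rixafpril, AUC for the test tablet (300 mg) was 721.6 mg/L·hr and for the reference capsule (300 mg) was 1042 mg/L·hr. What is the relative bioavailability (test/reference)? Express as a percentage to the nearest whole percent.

F_rel = (AUC_test/D_test) / (AUC_ref/D_ref)
      = (721.6/300) / (1042/300)
      = 2.40533 / 3.47333 = 0.6925 = 69.25%

F_rel = 69%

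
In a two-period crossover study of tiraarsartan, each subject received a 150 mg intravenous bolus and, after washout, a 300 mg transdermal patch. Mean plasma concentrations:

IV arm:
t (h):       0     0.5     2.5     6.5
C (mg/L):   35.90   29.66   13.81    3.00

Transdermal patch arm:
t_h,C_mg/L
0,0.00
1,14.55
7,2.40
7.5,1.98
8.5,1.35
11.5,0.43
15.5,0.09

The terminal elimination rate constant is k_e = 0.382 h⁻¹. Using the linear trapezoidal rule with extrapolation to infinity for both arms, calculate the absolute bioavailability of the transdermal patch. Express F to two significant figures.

Trapezoidal AUC_0→6.5 (IV):
  [0→0.5]: (35.90+29.66)/2 × 0.5 = 16.39
  [0.5→2.5]: (29.66+13.81)/2 × 2 = 43.47
  [2.5→6.5]: (13.81+3.00)/2 × 4 = 33.62
  Sum = 93.48 mg/L·h
IV tail: 3.00/0.382 = 7.853; AUC_iv,0→∞ = 93.48 + 7.853 = 101.333 mg/L·h
Trapezoidal AUC_0→15.5 (transdermal patch):
  [0→1]: (0.00+14.55)/2 × 1 = 7.275
  [1→7]: (14.55+2.40)/2 × 6 = 50.85
  [7→7.5]: (2.40+1.98)/2 × 0.5 = 1.095
  [7.5→8.5]: (1.98+1.35)/2 × 1 = 1.665
  [8.5→11.5]: (1.35+0.43)/2 × 3 = 2.67
  [11.5→15.5]: (0.43+0.09)/2 × 4 = 1.04
  Sum = 64.595 mg/L·h
transdermal patch tail: 0.09/0.382 = 0.236; AUC_ev,0→∞ = 64.595 + 0.236 = 64.831 mg/L·h
F = (AUC_ev/D_ev)/(AUC_iv/D_iv) = (64.831/300)/(101.333/150) = 0.216103/0.675553 = 0.3199

F = 0.32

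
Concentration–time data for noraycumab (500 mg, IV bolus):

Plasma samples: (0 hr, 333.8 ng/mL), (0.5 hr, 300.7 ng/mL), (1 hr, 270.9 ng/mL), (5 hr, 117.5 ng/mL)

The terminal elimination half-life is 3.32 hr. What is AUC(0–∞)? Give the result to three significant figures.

AUC = 1640 ng/mL·hr

Trapezoidal AUC_0→5:
  [0→0.5]: (333.8+300.7)/2 × 0.5 = 158.625
  [0.5→1]: (300.7+270.9)/2 × 0.5 = 142.9
  [1→5]: (270.9+117.5)/2 × 4 = 776.8
  Sum = 1078.325 ng/mL·hr
k_e = ln2 / t½ = 0.693147 / 3.32 = 0.2088 hr^-1
Extrapolated tail: C_last / k_e = 117.5 / 0.2088 = 562.739
AUC_0→∞ = 1078.325 + 562.739 = 1641.064 ng/mL·hr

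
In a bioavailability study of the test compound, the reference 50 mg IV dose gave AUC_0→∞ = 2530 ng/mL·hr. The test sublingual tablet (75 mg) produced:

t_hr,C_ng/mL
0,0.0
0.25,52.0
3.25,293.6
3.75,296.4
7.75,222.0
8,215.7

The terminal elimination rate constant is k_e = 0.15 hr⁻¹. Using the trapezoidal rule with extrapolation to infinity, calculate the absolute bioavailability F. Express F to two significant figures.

F = 0.84

Trapezoidal AUC_0→8 (sublingual tablet):
  [0→0.25]: (0.0+52.0)/2 × 0.25 = 6.5
  [0.25→3.25]: (52.0+293.6)/2 × 3 = 518.4
  [3.25→3.75]: (293.6+296.4)/2 × 0.5 = 147.5
  [3.75→7.75]: (296.4+222.0)/2 × 4 = 1036.8
  [7.75→8]: (222.0+215.7)/2 × 0.25 = 54.7125
  Sum = 1763.9125 ng/mL·hr
Tail: C_last/k_e = 215.7/0.15 = 1438.000
AUC_0→∞ (sublingual tablet) = 1763.9125 + 1438.000 = 3201.9125 ng/mL·hr
F = (AUC_ev/D_ev)/(AUC_iv/D_iv) = (3201.9125/75)/(2530/50) = 42.6922/50.6 = 0.8437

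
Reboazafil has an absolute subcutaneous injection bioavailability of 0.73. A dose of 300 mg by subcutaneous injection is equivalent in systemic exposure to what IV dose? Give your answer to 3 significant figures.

Systemic exposure from an extravascular dose = F × D_ev, so the equivalent IV dose is F × D_ev.
D_iv = F × D_ev = 0.73 × 300 = 219 mg

D_iv = 219 mg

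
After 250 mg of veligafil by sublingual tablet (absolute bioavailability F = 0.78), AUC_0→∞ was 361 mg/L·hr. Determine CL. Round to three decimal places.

CL = F × Dose / AUC_0→∞
   = 0.78 × 250 / 361 = 0.540166 L/hr

CL = 0.540 L/hr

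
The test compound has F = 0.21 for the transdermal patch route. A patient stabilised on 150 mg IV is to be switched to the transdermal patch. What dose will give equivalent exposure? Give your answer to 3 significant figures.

D_transdermal = 714 mg

For equal systemic exposure: F × D_ev = D_iv
D_ev = D_iv / F = 150 / 0.21 = 714.286 mg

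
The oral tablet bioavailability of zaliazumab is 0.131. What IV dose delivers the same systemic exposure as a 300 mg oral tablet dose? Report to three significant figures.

D_iv = 39.3 mg

Systemic exposure from an extravascular dose = F × D_ev, so the equivalent IV dose is F × D_ev.
D_iv = F × D_ev = 0.131 × 300 = 39.3 mg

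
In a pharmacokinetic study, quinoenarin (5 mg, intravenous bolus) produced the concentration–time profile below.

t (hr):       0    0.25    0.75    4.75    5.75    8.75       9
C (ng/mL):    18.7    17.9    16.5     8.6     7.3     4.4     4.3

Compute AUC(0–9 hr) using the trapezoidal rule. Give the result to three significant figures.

Trapezoidal AUC_0→9:
  [0→0.25]: (18.7+17.9)/2 × 0.25 = 4.575
  [0.25→0.75]: (17.9+16.5)/2 × 0.5 = 8.6
  [0.75→4.75]: (16.5+8.6)/2 × 4 = 50.2
  [4.75→5.75]: (8.6+7.3)/2 × 1 = 7.95
  [5.75→8.75]: (7.3+4.4)/2 × 3 = 17.55
  [8.75→9]: (4.4+4.3)/2 × 0.25 = 1.0875
  Sum = 89.9625 ng/mL·hr

AUC = 90.0 ng/mL·hr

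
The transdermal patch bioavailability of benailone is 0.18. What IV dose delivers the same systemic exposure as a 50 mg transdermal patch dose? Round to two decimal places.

Systemic exposure from an extravascular dose = F × D_ev, so the equivalent IV dose is F × D_ev.
D_iv = F × D_ev = 0.18 × 50 = 9 mg

D_iv = 9.00 mg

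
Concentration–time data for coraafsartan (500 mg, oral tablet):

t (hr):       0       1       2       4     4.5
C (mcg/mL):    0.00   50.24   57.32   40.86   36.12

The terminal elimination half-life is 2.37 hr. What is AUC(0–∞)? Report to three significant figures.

Trapezoidal AUC_0→4.5:
  [0→1]: (0.00+50.24)/2 × 1 = 25.12
  [1→2]: (50.24+57.32)/2 × 1 = 53.78
  [2→4]: (57.32+40.86)/2 × 2 = 98.18
  [4→4.5]: (40.86+36.12)/2 × 0.5 = 19.245
  Sum = 196.325 mcg/mL·hr
k_e = ln2 / t½ = 0.693147 / 2.37 = 0.2925 hr^-1
Extrapolated tail: C_last / k_e = 36.12 / 0.2925 = 123.487
AUC_0→∞ = 196.325 + 123.487 = 319.812 mcg/mL·hr

AUC = 320 mcg/mL·hr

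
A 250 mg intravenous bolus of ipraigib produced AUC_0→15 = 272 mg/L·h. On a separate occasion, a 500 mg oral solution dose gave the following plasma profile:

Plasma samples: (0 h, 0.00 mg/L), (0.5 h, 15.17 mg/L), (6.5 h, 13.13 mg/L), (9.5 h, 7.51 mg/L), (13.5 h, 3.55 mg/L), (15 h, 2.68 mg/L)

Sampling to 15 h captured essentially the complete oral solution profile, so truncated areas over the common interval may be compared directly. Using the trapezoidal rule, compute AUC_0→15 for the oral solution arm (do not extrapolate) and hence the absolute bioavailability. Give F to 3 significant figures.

Trapezoidal AUC_0→15 (oral solution):
  [0→0.5]: (0.00+15.17)/2 × 0.5 = 3.7925
  [0.5→6.5]: (15.17+13.13)/2 × 6 = 84.9
  [6.5→9.5]: (13.13+7.51)/2 × 3 = 30.96
  [9.5→13.5]: (7.51+3.55)/2 × 4 = 22.12
  [13.5→15]: (3.55+2.68)/2 × 1.5 = 4.6725
  Sum = 146.445 mg/L·h
F = (AUC_ev/D_ev)/(AUC_iv/D_iv) = (146.445/500)/(272/250) = 0.29289/1.088 = 0.2692

F = 0.269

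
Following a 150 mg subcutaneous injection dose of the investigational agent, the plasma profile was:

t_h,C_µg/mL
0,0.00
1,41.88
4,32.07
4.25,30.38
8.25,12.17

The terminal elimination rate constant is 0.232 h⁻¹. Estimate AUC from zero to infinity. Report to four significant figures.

AUC = 277.2 µg/mL·h

Trapezoidal AUC_0→8.25:
  [0→1]: (0.00+41.88)/2 × 1 = 20.94
  [1→4]: (41.88+32.07)/2 × 3 = 110.925
  [4→4.25]: (32.07+30.38)/2 × 0.25 = 7.80625
  [4.25→8.25]: (30.38+12.17)/2 × 4 = 85.1
  Sum = 224.77125 µg/mL·h
Extrapolated tail: C_last / k_e = 12.17 / 0.232 = 52.457
AUC_0→∞ = 224.77125 + 52.457 = 277.22825 µg/mL·h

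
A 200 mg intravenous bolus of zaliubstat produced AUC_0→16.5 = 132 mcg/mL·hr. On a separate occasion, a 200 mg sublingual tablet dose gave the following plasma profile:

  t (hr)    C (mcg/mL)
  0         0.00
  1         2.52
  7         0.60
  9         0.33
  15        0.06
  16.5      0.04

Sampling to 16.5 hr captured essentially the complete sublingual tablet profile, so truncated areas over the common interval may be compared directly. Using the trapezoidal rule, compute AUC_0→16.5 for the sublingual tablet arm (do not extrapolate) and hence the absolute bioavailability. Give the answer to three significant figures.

F = 0.0969

Trapezoidal AUC_0→16.5 (sublingual tablet):
  [0→1]: (0.00+2.52)/2 × 1 = 1.26
  [1→7]: (2.52+0.60)/2 × 6 = 9.36
  [7→9]: (0.60+0.33)/2 × 2 = 0.93
  [9→15]: (0.33+0.06)/2 × 6 = 1.17
  [15→16.5]: (0.06+0.04)/2 × 1.5 = 0.075
  Sum = 12.795 mcg/mL·hr
F = (AUC_ev/D_ev)/(AUC_iv/D_iv) = (12.795/200)/(132/200) = 0.063975/0.66 = 0.0969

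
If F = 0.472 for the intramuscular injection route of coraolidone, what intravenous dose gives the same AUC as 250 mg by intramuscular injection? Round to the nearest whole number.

D_iv = 118 mg

Systemic exposure from an extravascular dose = F × D_ev, so the equivalent IV dose is F × D_ev.
D_iv = F × D_ev = 0.472 × 250 = 118 mg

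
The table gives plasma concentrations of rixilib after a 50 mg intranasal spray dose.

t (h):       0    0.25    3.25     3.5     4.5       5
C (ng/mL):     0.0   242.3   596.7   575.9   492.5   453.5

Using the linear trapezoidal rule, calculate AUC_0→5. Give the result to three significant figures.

Trapezoidal AUC_0→5:
  [0→0.25]: (0.0+242.3)/2 × 0.25 = 30.2875
  [0.25→3.25]: (242.3+596.7)/2 × 3 = 1258.5
  [3.25→3.5]: (596.7+575.9)/2 × 0.25 = 146.575
  [3.5→4.5]: (575.9+492.5)/2 × 1 = 534.2
  [4.5→5]: (492.5+453.5)/2 × 0.5 = 236.5
  Sum = 2206.0625 ng/mL·h

AUC = 2210 ng/mL·h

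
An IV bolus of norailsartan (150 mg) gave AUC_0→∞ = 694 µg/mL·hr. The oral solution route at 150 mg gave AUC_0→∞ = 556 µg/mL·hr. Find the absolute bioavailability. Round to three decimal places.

F = 0.801

F = (AUC_ev / D_ev) / (AUC_iv / D_iv)
  = (556/150) / (694/150)
  = 3.70667 / 4.62667 = 0.8012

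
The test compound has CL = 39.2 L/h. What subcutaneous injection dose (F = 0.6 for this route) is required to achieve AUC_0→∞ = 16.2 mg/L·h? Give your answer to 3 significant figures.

Dose = CL × AUC_0→∞ / F
     = 39.2 × 16.2 / 0.6 = 1058.4 mg

Dose = 1060 mg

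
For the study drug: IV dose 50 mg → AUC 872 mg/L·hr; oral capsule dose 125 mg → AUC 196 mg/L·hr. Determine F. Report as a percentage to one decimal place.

F = (AUC_ev / D_ev) / (AUC_iv / D_iv)
  = (196/125) / (872/50)
  = 1.568 / 17.44 = 0.0899
  = 8.99%

F = 9.0%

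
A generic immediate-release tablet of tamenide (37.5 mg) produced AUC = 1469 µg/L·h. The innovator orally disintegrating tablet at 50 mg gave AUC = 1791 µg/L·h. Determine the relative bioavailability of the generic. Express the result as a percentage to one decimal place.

F_rel = 109.4%

F_rel = (AUC_test/D_test) / (AUC_ref/D_ref)
      = (1469/37.5) / (1791/50)
      = 39.1733 / 35.82 = 1.0936 = 109.36%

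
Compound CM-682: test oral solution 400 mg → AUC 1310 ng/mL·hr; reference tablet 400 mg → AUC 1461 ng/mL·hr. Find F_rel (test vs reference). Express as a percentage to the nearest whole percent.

F_rel = 90%

F_rel = (AUC_test/D_test) / (AUC_ref/D_ref)
      = (1310/400) / (1461/400)
      = 3.275 / 3.6525 = 0.8966 = 89.66%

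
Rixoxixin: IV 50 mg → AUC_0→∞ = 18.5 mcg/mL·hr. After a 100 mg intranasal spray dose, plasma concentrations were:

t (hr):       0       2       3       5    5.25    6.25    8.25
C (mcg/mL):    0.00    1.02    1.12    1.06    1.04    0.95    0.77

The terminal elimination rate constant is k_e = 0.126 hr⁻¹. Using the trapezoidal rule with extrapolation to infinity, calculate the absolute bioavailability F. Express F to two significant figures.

F = 0.36

Trapezoidal AUC_0→8.25 (intranasal spray):
  [0→2]: (0.00+1.02)/2 × 2 = 1.02
  [2→3]: (1.02+1.12)/2 × 1 = 1.07
  [3→5]: (1.12+1.06)/2 × 2 = 2.18
  [5→5.25]: (1.06+1.04)/2 × 0.25 = 0.2625
  [5.25→6.25]: (1.04+0.95)/2 × 1 = 0.995
  [6.25→8.25]: (0.95+0.77)/2 × 2 = 1.72
  Sum = 7.2475 mcg/mL·hr
Tail: C_last/k_e = 0.77/0.126 = 6.111
AUC_0→∞ (intranasal spray) = 7.2475 + 6.111 = 13.3585 mcg/mL·hr
F = (AUC_ev/D_ev)/(AUC_iv/D_iv) = (13.3585/100)/(18.5/50) = 0.133585/0.37 = 0.3610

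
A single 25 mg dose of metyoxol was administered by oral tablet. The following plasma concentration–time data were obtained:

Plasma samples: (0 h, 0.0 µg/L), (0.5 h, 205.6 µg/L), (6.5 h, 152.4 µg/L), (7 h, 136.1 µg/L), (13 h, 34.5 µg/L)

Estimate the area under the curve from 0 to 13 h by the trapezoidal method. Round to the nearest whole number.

Trapezoidal AUC_0→13:
  [0→0.5]: (0.0+205.6)/2 × 0.5 = 51.4
  [0.5→6.5]: (205.6+152.4)/2 × 6 = 1074.0
  [6.5→7]: (152.4+136.1)/2 × 0.5 = 72.125
  [7→13]: (136.1+34.5)/2 × 6 = 511.8
  Sum = 1709.325 µg/L·h

AUC = 1709 µg/L·h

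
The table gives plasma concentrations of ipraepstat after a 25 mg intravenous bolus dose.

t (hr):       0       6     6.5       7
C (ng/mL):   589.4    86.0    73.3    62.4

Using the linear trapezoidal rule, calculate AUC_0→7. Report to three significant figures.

AUC = 2100 ng/mL·hr

Trapezoidal AUC_0→7:
  [0→6]: (589.4+86.0)/2 × 6 = 2026.2
  [6→6.5]: (86.0+73.3)/2 × 0.5 = 39.825
  [6.5→7]: (73.3+62.4)/2 × 0.5 = 33.925
  Sum = 2099.95 ng/mL·hr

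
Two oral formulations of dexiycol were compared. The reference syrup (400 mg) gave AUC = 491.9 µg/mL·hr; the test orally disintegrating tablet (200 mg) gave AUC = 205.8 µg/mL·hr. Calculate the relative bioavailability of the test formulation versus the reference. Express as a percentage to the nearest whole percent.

F_rel = (AUC_test/D_test) / (AUC_ref/D_ref)
      = (205.8/200) / (491.9/400)
      = 1.029 / 1.22975 = 0.8368 = 83.68%

F_rel = 84%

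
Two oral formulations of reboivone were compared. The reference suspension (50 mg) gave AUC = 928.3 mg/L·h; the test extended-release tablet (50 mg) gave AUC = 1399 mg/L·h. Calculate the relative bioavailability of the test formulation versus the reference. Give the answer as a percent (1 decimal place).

F_rel = (AUC_test/D_test) / (AUC_ref/D_ref)
      = (1399/50) / (928.3/50)
      = 27.98 / 18.566 = 1.5071 = 150.71%

F_rel = 150.7%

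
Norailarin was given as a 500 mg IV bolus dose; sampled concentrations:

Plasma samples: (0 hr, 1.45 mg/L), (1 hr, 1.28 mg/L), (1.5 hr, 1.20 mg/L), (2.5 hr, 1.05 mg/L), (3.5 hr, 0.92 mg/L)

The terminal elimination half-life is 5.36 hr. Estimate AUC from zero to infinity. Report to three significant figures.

Trapezoidal AUC_0→3.5:
  [0→1]: (1.45+1.28)/2 × 1 = 1.365
  [1→1.5]: (1.28+1.20)/2 × 0.5 = 0.62
  [1.5→2.5]: (1.20+1.05)/2 × 1 = 1.125
  [2.5→3.5]: (1.05+0.92)/2 × 1 = 0.985
  Sum = 4.095 mg/L·hr
k_e = ln2 / t½ = 0.693147 / 5.36 = 0.1293 hr^-1
Extrapolated tail: C_last / k_e = 0.92 / 0.1293 = 7.115
AUC_0→∞ = 4.095 + 7.115 = 11.21 mg/L·hr

AUC = 11.2 mg/L·hr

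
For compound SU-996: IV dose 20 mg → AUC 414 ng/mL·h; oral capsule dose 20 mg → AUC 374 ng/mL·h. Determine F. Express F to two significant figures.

F = (AUC_ev / D_ev) / (AUC_iv / D_iv)
  = (374/20) / (414/20)
  = 18.7 / 20.7 = 0.9034

F = 0.90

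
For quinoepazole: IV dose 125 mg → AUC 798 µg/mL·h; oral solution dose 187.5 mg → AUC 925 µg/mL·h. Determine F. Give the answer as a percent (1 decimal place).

F = (AUC_ev / D_ev) / (AUC_iv / D_iv)
  = (925/187.5) / (798/125)
  = 4.93333 / 6.384 = 0.7728
  = 77.28%

F = 77.3%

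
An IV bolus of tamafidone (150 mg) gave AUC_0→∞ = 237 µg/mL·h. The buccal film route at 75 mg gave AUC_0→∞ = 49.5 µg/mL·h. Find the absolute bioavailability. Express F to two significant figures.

F = (AUC_ev / D_ev) / (AUC_iv / D_iv)
  = (49.5/75) / (237/150)
  = 0.66 / 1.58 = 0.4177

F = 0.42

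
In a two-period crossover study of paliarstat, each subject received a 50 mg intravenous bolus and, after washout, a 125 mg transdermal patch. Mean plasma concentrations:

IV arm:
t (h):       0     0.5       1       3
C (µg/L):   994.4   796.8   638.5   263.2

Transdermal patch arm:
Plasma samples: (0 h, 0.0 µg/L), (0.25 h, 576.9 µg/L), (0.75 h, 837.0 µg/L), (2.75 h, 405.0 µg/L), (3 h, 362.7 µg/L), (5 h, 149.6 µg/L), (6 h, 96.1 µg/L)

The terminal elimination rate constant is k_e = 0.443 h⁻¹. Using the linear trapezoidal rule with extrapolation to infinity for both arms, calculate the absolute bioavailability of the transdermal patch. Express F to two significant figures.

Trapezoidal AUC_0→3 (IV):
  [0→0.5]: (994.4+796.8)/2 × 0.5 = 447.8
  [0.5→1]: (796.8+638.5)/2 × 0.5 = 358.825
  [1→3]: (638.5+263.2)/2 × 2 = 901.7
  Sum = 1708.325 µg/L·h
IV tail: 263.2/0.443 = 594.131; AUC_iv,0→∞ = 1708.325 + 594.131 = 2302.456 µg/L·h
Trapezoidal AUC_0→6 (transdermal patch):
  [0→0.25]: (0.0+576.9)/2 × 0.25 = 72.1125
  [0.25→0.75]: (576.9+837.0)/2 × 0.5 = 353.475
  [0.75→2.75]: (837.0+405.0)/2 × 2 = 1242.0
  [2.75→3]: (405.0+362.7)/2 × 0.25 = 95.9625
  [3→5]: (362.7+149.6)/2 × 2 = 512.3
  [5→6]: (149.6+96.1)/2 × 1 = 122.85
  Sum = 2398.7 µg/L·h
transdermal patch tail: 96.1/0.443 = 216.930; AUC_ev,0→∞ = 2398.7 + 216.930 = 2615.63 µg/L·h
F = (AUC_ev/D_ev)/(AUC_iv/D_iv) = (2615.63/125)/(2302.456/50) = 20.92504/46.04912 = 0.4544

F = 0.45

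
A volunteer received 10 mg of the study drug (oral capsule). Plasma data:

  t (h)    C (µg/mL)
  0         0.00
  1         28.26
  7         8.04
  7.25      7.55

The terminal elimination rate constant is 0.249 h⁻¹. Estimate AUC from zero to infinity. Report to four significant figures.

Trapezoidal AUC_0→7.25:
  [0→1]: (0.00+28.26)/2 × 1 = 14.13
  [1→7]: (28.26+8.04)/2 × 6 = 108.9
  [7→7.25]: (8.04+7.55)/2 × 0.25 = 1.94875
  Sum = 124.97875 µg/mL·h
Extrapolated tail: C_last / k_e = 7.55 / 0.249 = 30.321
AUC_0→∞ = 124.97875 + 30.321 = 155.29975 µg/mL·h

AUC = 155.3 µg/mL·h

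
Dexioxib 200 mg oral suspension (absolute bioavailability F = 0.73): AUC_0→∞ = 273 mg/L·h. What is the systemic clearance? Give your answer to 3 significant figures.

CL = F × Dose / AUC_0→∞
   = 0.73 × 200 / 273 = 0.534799 L/h

CL = 0.535 L/h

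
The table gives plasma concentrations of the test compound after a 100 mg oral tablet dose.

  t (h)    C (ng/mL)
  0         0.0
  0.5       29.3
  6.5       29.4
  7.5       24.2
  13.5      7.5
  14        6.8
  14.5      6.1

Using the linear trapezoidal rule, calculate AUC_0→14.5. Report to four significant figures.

AUC = 312.1 ng/mL·h

Trapezoidal AUC_0→14.5:
  [0→0.5]: (0.0+29.3)/2 × 0.5 = 7.325
  [0.5→6.5]: (29.3+29.4)/2 × 6 = 176.1
  [6.5→7.5]: (29.4+24.2)/2 × 1 = 26.8
  [7.5→13.5]: (24.2+7.5)/2 × 6 = 95.1
  [13.5→14]: (7.5+6.8)/2 × 0.5 = 3.575
  [14→14.5]: (6.8+6.1)/2 × 0.5 = 3.225
  Sum = 312.125 ng/mL·h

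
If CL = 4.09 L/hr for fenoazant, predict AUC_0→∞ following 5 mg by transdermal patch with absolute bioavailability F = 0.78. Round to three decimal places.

AUC_0→∞ = F × Dose / CL
        = 0.78 × 5 / 4.09 = 0.953545 mg/L·hr

AUC = 0.954 mg/L·hr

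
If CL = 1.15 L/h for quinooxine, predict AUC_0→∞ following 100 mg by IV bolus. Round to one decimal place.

AUC_0→∞ = Dose_iv / CL
        = 100 / 1.15 = 86.9565 mg/L·h

AUC = 87.0 mg/L·h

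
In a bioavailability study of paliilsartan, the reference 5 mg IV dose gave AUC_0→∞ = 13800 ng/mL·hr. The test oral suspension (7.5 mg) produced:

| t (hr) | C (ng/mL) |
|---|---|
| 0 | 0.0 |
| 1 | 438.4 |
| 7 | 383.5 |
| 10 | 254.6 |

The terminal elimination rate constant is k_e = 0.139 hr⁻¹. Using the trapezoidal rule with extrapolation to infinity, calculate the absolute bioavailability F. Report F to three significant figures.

Trapezoidal AUC_0→10 (oral suspension):
  [0→1]: (0.0+438.4)/2 × 1 = 219.2
  [1→7]: (438.4+383.5)/2 × 6 = 2465.7
  [7→10]: (383.5+254.6)/2 × 3 = 957.15
  Sum = 3642.05 ng/mL·hr
Tail: C_last/k_e = 254.6/0.139 = 1831.655
AUC_0→∞ (oral suspension) = 3642.05 + 1831.655 = 5473.705 ng/mL·hr
F = (AUC_ev/D_ev)/(AUC_iv/D_iv) = (5473.705/7.5)/(13800/5) = 729.827/2760 = 0.2644

F = 0.264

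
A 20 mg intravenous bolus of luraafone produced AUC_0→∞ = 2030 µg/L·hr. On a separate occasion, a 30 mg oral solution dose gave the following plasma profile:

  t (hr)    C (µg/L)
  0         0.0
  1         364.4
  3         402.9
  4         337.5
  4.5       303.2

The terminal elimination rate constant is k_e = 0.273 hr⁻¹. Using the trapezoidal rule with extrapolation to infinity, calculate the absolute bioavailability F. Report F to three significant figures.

Trapezoidal AUC_0→4.5 (oral solution):
  [0→1]: (0.0+364.4)/2 × 1 = 182.2
  [1→3]: (364.4+402.9)/2 × 2 = 767.3
  [3→4]: (402.9+337.5)/2 × 1 = 370.2
  [4→4.5]: (337.5+303.2)/2 × 0.5 = 160.175
  Sum = 1479.875 µg/L·hr
Tail: C_last/k_e = 303.2/0.273 = 1110.623
AUC_0→∞ (oral solution) = 1479.875 + 1110.623 = 2590.498 µg/L·hr
F = (AUC_ev/D_ev)/(AUC_iv/D_iv) = (2590.498/30)/(2030/20) = 86.3499/101.5 = 0.8507

F = 0.851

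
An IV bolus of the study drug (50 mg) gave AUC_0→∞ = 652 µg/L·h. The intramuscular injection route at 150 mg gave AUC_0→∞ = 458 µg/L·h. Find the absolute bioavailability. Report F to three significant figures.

F = 0.234

F = (AUC_ev / D_ev) / (AUC_iv / D_iv)
  = (458/150) / (652/50)
  = 3.05333 / 13.04 = 0.2342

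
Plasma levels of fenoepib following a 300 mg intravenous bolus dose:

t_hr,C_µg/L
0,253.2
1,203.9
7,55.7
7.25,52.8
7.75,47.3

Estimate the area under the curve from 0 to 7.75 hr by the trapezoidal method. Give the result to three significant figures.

Trapezoidal AUC_0→7.75:
  [0→1]: (253.2+203.9)/2 × 1 = 228.55
  [1→7]: (203.9+55.7)/2 × 6 = 778.8
  [7→7.25]: (55.7+52.8)/2 × 0.25 = 13.5625
  [7.25→7.75]: (52.8+47.3)/2 × 0.5 = 25.025
  Sum = 1045.9375 µg/L·hr

AUC = 1050 µg/L·hr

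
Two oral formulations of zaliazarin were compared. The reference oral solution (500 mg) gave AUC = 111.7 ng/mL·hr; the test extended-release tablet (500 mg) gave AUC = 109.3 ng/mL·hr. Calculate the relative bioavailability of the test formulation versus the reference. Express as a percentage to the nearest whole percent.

F_rel = 98%

F_rel = (AUC_test/D_test) / (AUC_ref/D_ref)
      = (109.3/500) / (111.7/500)
      = 0.2186 / 0.2234 = 0.9785 = 97.85%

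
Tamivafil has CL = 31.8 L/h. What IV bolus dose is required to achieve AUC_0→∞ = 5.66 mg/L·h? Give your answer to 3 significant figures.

Dose = 180 mg

Dose_iv = CL × AUC_0→∞
     = 31.8 × 5.66 = 179.988 mg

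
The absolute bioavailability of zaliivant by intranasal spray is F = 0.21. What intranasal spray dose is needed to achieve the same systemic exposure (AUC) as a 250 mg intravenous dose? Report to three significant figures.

D_intranasal = 1190 mg

For equal systemic exposure: F × D_ev = D_iv
D_ev = D_iv / F = 250 / 0.21 = 1190.48 mg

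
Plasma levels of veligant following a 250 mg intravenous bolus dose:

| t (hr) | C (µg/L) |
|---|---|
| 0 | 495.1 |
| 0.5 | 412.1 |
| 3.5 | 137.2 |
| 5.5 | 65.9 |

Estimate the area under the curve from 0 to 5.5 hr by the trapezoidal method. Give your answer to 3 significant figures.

Trapezoidal AUC_0→5.5:
  [0→0.5]: (495.1+412.1)/2 × 0.5 = 226.8
  [0.5→3.5]: (412.1+137.2)/2 × 3 = 823.95
  [3.5→5.5]: (137.2+65.9)/2 × 2 = 203.1
  Sum = 1253.85 µg/L·hr

AUC = 1250 µg/L·hr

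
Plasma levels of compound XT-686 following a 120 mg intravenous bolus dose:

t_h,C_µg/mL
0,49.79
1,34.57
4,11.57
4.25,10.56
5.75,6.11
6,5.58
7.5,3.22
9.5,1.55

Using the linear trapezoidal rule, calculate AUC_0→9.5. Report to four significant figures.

Trapezoidal AUC_0→9.5:
  [0→1]: (49.79+34.57)/2 × 1 = 42.18
  [1→4]: (34.57+11.57)/2 × 3 = 69.21
  [4→4.25]: (11.57+10.56)/2 × 0.25 = 2.76625
  [4.25→5.75]: (10.56+6.11)/2 × 1.5 = 12.5025
  [5.75→6]: (6.11+5.58)/2 × 0.25 = 1.46125
  [6→7.5]: (5.58+3.22)/2 × 1.5 = 6.6
  [7.5→9.5]: (3.22+1.55)/2 × 2 = 4.77
  Sum = 139.49 µg/mL·h

AUC = 139.5 µg/mL·h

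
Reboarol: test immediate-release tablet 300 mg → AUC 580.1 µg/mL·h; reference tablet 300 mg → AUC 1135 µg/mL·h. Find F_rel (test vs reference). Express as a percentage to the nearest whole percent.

F_rel = (AUC_test/D_test) / (AUC_ref/D_ref)
      = (580.1/300) / (1135/300)
      = 1.93367 / 3.78333 = 0.5111 = 51.11%

F_rel = 51%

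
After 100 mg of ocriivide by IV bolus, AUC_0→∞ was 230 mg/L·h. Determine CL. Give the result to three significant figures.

CL = Dose_iv / AUC_0→∞
   = 100 / 230 = 0.434783 L/h

CL = 0.435 L/h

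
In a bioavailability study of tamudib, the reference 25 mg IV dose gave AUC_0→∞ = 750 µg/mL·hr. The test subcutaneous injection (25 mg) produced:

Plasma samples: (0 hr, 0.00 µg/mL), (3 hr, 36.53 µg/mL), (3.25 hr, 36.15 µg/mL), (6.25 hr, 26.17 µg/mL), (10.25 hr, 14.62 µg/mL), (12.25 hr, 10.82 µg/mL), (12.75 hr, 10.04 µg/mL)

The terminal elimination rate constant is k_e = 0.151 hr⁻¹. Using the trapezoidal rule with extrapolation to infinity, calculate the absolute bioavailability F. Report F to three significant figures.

Trapezoidal AUC_0→12.75 (subcutaneous injection):
  [0→3]: (0.00+36.53)/2 × 3 = 54.795
  [3→3.25]: (36.53+36.15)/2 × 0.25 = 9.085
  [3.25→6.25]: (36.15+26.17)/2 × 3 = 93.48
  [6.25→10.25]: (26.17+14.62)/2 × 4 = 81.58
  [10.25→12.25]: (14.62+10.82)/2 × 2 = 25.44
  [12.25→12.75]: (10.82+10.04)/2 × 0.5 = 5.215
  Sum = 269.595 µg/mL·hr
Tail: C_last/k_e = 10.04/0.151 = 66.490
AUC_0→∞ (subcutaneous injection) = 269.595 + 66.490 = 336.085 µg/mL·hr
F = (AUC_ev/D_ev)/(AUC_iv/D_iv) = (336.085/25)/(750/25) = 13.4434/30 = 0.4481

F = 0.448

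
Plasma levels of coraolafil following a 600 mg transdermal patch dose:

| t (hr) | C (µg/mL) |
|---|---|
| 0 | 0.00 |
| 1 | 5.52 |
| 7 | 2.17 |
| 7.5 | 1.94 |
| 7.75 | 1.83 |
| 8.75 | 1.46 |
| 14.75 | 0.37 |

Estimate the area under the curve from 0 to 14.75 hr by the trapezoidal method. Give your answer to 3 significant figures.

Trapezoidal AUC_0→14.75:
  [0→1]: (0.00+5.52)/2 × 1 = 2.76
  [1→7]: (5.52+2.17)/2 × 6 = 23.07
  [7→7.5]: (2.17+1.94)/2 × 0.5 = 1.0275
  [7.5→7.75]: (1.94+1.83)/2 × 0.25 = 0.47125
  [7.75→8.75]: (1.83+1.46)/2 × 1 = 1.645
  [8.75→14.75]: (1.46+0.37)/2 × 6 = 5.49
  Sum = 34.46375 µg/mL·hr

AUC = 34.5 µg/mL·hr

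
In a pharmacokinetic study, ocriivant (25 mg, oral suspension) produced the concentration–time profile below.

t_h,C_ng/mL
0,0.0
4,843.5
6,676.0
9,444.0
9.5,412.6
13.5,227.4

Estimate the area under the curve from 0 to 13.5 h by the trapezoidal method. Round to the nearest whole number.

Trapezoidal AUC_0→13.5:
  [0→4]: (0.0+843.5)/2 × 4 = 1687.0
  [4→6]: (843.5+676.0)/2 × 2 = 1519.5
  [6→9]: (676.0+444.0)/2 × 3 = 1680.0
  [9→9.5]: (444.0+412.6)/2 × 0.5 = 214.15
  [9.5→13.5]: (412.6+227.4)/2 × 4 = 1280.0
  Sum = 6380.65 ng/mL·h

AUC = 6381 ng/mL·h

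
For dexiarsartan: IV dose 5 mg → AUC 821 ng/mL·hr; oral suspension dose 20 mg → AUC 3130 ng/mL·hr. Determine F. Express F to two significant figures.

F = (AUC_ev / D_ev) / (AUC_iv / D_iv)
  = (3130/20) / (821/5)
  = 156.5 / 164.2 = 0.9531

F = 0.95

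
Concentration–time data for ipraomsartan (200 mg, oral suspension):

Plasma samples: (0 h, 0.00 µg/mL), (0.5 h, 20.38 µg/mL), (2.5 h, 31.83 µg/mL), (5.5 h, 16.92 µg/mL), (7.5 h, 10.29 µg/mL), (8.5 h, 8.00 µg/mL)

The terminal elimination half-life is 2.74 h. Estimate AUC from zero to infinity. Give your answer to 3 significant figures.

Trapezoidal AUC_0→8.5:
  [0→0.5]: (0.00+20.38)/2 × 0.5 = 5.095
  [0.5→2.5]: (20.38+31.83)/2 × 2 = 52.21
  [2.5→5.5]: (31.83+16.92)/2 × 3 = 73.125
  [5.5→7.5]: (16.92+10.29)/2 × 2 = 27.21
  [7.5→8.5]: (10.29+8.00)/2 × 1 = 9.145
  Sum = 166.785 µg/mL·h
k_e = ln2 / t½ = 0.693147 / 2.74 = 0.2530 h^-1
Extrapolated tail: C_last / k_e = 8.00 / 0.253 = 31.621
AUC_0→∞ = 166.785 + 31.621 = 198.406 µg/mL·h

AUC = 198 µg/mL·h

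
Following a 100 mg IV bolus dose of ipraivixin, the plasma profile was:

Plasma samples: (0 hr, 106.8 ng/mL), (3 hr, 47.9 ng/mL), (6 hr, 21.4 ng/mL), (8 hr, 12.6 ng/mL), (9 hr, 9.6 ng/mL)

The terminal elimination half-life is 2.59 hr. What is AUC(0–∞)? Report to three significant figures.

AUC = 417 ng/mL·hr

Trapezoidal AUC_0→9:
  [0→3]: (106.8+47.9)/2 × 3 = 232.05
  [3→6]: (47.9+21.4)/2 × 3 = 103.95
  [6→8]: (21.4+12.6)/2 × 2 = 34.0
  [8→9]: (12.6+9.6)/2 × 1 = 11.1
  Sum = 381.1 ng/mL·hr
k_e = ln2 / t½ = 0.693147 / 2.59 = 0.2676 hr^-1
Extrapolated tail: C_last / k_e = 9.6 / 0.2676 = 35.874
AUC_0→∞ = 381.1 + 35.874 = 416.974 ng/mL·hr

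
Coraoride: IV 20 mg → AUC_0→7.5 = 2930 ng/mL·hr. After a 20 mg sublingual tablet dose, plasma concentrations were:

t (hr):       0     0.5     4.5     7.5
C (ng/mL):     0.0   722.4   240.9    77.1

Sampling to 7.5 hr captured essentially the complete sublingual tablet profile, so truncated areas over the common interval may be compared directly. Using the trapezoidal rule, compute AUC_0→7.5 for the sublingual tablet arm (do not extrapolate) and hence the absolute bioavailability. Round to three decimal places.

Trapezoidal AUC_0→7.5 (sublingual tablet):
  [0→0.5]: (0.0+722.4)/2 × 0.5 = 180.6
  [0.5→4.5]: (722.4+240.9)/2 × 4 = 1926.6
  [4.5→7.5]: (240.9+77.1)/2 × 3 = 477.0
  Sum = 2584.2 ng/mL·hr
F = (AUC_ev/D_ev)/(AUC_iv/D_iv) = (2584.2/20)/(2930/20) = 129.21/146.5 = 0.8820

F = 0.882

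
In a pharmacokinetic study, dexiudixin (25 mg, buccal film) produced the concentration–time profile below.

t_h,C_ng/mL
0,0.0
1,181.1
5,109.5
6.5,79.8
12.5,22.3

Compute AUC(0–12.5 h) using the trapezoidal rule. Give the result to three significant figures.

Trapezoidal AUC_0→12.5:
  [0→1]: (0.0+181.1)/2 × 1 = 90.55
  [1→5]: (181.1+109.5)/2 × 4 = 581.2
  [5→6.5]: (109.5+79.8)/2 × 1.5 = 141.975
  [6.5→12.5]: (79.8+22.3)/2 × 6 = 306.3
  Sum = 1120.025 ng/mL·h

AUC = 1120 ng/mL·h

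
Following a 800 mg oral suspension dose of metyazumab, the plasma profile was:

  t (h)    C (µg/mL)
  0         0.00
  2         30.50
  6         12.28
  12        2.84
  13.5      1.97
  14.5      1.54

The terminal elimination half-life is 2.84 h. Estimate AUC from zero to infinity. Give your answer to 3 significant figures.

Trapezoidal AUC_0→14.5:
  [0→2]: (0.00+30.50)/2 × 2 = 30.5
  [2→6]: (30.50+12.28)/2 × 4 = 85.56
  [6→12]: (12.28+2.84)/2 × 6 = 45.36
  [12→13.5]: (2.84+1.97)/2 × 1.5 = 3.6075
  [13.5→14.5]: (1.97+1.54)/2 × 1 = 1.755
  Sum = 166.7825 µg/mL·h
k_e = ln2 / t½ = 0.693147 / 2.84 = 0.2441 h^-1
Extrapolated tail: C_last / k_e = 1.54 / 0.2441 = 6.309
AUC_0→∞ = 166.7825 + 6.309 = 173.0915 µg/mL·h

AUC = 173 µg/mL·h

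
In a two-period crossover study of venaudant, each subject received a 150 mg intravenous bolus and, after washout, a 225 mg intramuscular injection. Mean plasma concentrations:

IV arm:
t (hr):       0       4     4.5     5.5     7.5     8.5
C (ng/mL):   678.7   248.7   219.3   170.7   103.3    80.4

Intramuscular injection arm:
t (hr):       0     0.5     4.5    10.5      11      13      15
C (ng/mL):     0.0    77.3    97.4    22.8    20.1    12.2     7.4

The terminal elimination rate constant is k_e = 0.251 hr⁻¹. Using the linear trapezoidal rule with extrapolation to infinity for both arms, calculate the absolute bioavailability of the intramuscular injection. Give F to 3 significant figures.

Trapezoidal AUC_0→8.5 (IV):
  [0→4]: (678.7+248.7)/2 × 4 = 1854.8
  [4→4.5]: (248.7+219.3)/2 × 0.5 = 117.0
  [4.5→5.5]: (219.3+170.7)/2 × 1 = 195.0
  [5.5→7.5]: (170.7+103.3)/2 × 2 = 274.0
  [7.5→8.5]: (103.3+80.4)/2 × 1 = 91.85
  Sum = 2532.65 ng/mL·hr
IV tail: 80.4/0.251 = 320.319; AUC_iv,0→∞ = 2532.65 + 320.319 = 2852.969 ng/mL·hr
Trapezoidal AUC_0→15 (intramuscular injection):
  [0→0.5]: (0.0+77.3)/2 × 0.5 = 19.325
  [0.5→4.5]: (77.3+97.4)/2 × 4 = 349.4
  [4.5→10.5]: (97.4+22.8)/2 × 6 = 360.6
  [10.5→11]: (22.8+20.1)/2 × 0.5 = 10.725
  [11→13]: (20.1+12.2)/2 × 2 = 32.3
  [13→15]: (12.2+7.4)/2 × 2 = 19.6
  Sum = 791.95 ng/mL·hr
intramuscular injection tail: 7.4/0.251 = 29.482; AUC_ev,0→∞ = 791.95 + 29.482 = 821.432 ng/mL·hr
F = (AUC_ev/D_ev)/(AUC_iv/D_iv) = (821.432/225)/(2852.969/150) = 3.65081/19.0198 = 0.1919

F = 0.192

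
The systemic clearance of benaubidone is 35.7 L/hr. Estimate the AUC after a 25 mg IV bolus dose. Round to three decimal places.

AUC_0→∞ = Dose_iv / CL
        = 25 / 35.7 = 0.70028 mg/L·hr

AUC = 0.700 mg/L·hr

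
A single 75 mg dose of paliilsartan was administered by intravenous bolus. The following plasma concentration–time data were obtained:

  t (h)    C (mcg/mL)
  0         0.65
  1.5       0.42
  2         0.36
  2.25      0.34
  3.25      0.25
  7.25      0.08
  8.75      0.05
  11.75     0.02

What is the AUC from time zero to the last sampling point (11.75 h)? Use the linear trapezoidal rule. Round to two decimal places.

Trapezoidal AUC_0→11.75:
  [0→1.5]: (0.65+0.42)/2 × 1.5 = 0.8025
  [1.5→2]: (0.42+0.36)/2 × 0.5 = 0.195
  [2→2.25]: (0.36+0.34)/2 × 0.25 = 0.0875
  [2.25→3.25]: (0.34+0.25)/2 × 1 = 0.295
  [3.25→7.25]: (0.25+0.08)/2 × 4 = 0.66
  [7.25→8.75]: (0.08+0.05)/2 × 1.5 = 0.0975
  [8.75→11.75]: (0.05+0.02)/2 × 3 = 0.105
  Sum = 2.2425 mcg/mL·h

AUC = 2.24 mcg/mL·h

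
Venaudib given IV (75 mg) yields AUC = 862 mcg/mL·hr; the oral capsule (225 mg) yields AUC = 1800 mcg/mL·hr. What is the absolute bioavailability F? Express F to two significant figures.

F = (AUC_ev / D_ev) / (AUC_iv / D_iv)
  = (1800/225) / (862/75)
  = 8 / 11.4933 = 0.6961

F = 0.70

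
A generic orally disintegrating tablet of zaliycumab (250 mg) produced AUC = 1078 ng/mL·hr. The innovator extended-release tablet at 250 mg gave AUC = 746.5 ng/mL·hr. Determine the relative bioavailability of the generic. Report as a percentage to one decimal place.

F_rel = (AUC_test/D_test) / (AUC_ref/D_ref)
      = (1078/250) / (746.5/250)
      = 4.312 / 2.986 = 1.4441 = 144.41%

F_rel = 144.4%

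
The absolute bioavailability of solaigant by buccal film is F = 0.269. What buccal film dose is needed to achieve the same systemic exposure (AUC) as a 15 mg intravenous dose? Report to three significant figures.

For equal systemic exposure: F × D_ev = D_iv
D_ev = D_iv / F = 15 / 0.269 = 55.7621 mg

D_buccal = 55.8 mg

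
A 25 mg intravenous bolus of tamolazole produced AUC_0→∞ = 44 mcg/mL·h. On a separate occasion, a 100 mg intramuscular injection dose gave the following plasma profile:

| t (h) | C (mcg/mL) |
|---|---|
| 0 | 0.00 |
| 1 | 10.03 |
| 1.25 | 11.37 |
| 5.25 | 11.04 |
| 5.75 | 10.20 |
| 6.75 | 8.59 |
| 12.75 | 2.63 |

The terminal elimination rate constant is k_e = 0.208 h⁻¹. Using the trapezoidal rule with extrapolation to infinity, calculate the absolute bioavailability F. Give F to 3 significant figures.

Trapezoidal AUC_0→12.75 (intramuscular injection):
  [0→1]: (0.00+10.03)/2 × 1 = 5.015
  [1→1.25]: (10.03+11.37)/2 × 0.25 = 2.675
  [1.25→5.25]: (11.37+11.04)/2 × 4 = 44.82
  [5.25→5.75]: (11.04+10.20)/2 × 0.5 = 5.31
  [5.75→6.75]: (10.20+8.59)/2 × 1 = 9.395
  [6.75→12.75]: (8.59+2.63)/2 × 6 = 33.66
  Sum = 100.875 mcg/mL·h
Tail: C_last/k_e = 2.63/0.208 = 12.644
AUC_0→∞ (intramuscular injection) = 100.875 + 12.644 = 113.519 mcg/mL·h
F = (AUC_ev/D_ev)/(AUC_iv/D_iv) = (113.519/100)/(44/25) = 1.13519/1.76 = 0.6450

F = 0.645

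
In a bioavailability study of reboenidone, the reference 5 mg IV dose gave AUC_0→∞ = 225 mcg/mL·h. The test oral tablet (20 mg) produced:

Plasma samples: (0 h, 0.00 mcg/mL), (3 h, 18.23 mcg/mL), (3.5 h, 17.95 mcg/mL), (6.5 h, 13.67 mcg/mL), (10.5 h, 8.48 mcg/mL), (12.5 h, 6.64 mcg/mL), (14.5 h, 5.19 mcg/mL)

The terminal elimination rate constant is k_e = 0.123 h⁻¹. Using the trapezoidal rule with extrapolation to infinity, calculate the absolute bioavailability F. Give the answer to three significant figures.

Trapezoidal AUC_0→14.5 (oral tablet):
  [0→3]: (0.00+18.23)/2 × 3 = 27.345
  [3→3.5]: (18.23+17.95)/2 × 0.5 = 9.045
  [3.5→6.5]: (17.95+13.67)/2 × 3 = 47.43
  [6.5→10.5]: (13.67+8.48)/2 × 4 = 44.3
  [10.5→12.5]: (8.48+6.64)/2 × 2 = 15.12
  [12.5→14.5]: (6.64+5.19)/2 × 2 = 11.83
  Sum = 155.07 mcg/mL·h
Tail: C_last/k_e = 5.19/0.123 = 42.195
AUC_0→∞ (oral tablet) = 155.07 + 42.195 = 197.265 mcg/mL·h
F = (AUC_ev/D_ev)/(AUC_iv/D_iv) = (197.265/20)/(225/5) = 9.86325/45 = 0.2192

F = 0.219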